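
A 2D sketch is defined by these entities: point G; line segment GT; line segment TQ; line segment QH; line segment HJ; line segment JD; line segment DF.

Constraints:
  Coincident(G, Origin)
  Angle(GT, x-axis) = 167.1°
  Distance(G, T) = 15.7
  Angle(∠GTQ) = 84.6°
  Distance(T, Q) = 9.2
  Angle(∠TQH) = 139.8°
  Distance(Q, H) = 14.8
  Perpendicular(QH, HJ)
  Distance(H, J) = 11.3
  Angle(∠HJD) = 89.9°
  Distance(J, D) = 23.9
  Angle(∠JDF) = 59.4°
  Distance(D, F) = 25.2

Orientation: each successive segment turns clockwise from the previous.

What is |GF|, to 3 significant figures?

27.3

G is at the origin; GT runs at 167.1° with length 15.7, so T = (-15.3, 3.51). ∠GTQ = 84.6° gives TQ at 71.7° from the x-axis; with |TQ| = 9.2, Q = (-12.4, 12.2). ∠TQH = 139.8° gives QH at 31.5° from the x-axis; with |QH| = 14.8, H = (0.204, 20.0). QH ⟂ HJ, so HJ runs at -58.5°; with |HJ| = 11.3, J = (6.11, 10.3). ∠HJD = 89.9° gives JD at -149° from the x-axis; with |JD| = 23.9, D = (-14.3, -2.11). ∠JDF = 59.4° gives DF at 90.8° from the x-axis; with |DF| = 25.2, F = (-14.6, 23.1). Then |GF| = |F − G| = 27.3.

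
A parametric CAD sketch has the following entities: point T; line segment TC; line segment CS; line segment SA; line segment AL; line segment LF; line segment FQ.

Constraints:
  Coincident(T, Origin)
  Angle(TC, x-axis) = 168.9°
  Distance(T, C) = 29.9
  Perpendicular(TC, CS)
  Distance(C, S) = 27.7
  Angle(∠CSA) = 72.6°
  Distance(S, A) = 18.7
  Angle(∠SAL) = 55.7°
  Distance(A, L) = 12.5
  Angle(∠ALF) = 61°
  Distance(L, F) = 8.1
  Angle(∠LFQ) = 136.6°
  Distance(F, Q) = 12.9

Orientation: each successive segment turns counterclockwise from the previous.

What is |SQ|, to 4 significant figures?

14.94

T is at the origin; TC runs at 168.9° with length 29.9, so C = (-29.34, 5.756). TC ⟂ CS, so CS runs at -101.1°; with |CS| = 27.7, S = (-34.67, -21.43). ∠CSA = 72.6° gives SA at 6.300° from the x-axis; with |SA| = 18.7, A = (-16.09, -19.37). ∠SAL = 55.7° gives AL at 130.6° from the x-axis; with |AL| = 12.5, L = (-24.22, -9.882). ∠ALF = 61.0° gives LF at -110.4° from the x-axis; with |LF| = 8.1, F = (-27.04, -17.47). ∠LFQ = 136.6° gives FQ at -67.00° from the x-axis; with |FQ| = 12.9, Q = (-22.00, -29.35). Then |SQ| = |Q − S| = 14.94.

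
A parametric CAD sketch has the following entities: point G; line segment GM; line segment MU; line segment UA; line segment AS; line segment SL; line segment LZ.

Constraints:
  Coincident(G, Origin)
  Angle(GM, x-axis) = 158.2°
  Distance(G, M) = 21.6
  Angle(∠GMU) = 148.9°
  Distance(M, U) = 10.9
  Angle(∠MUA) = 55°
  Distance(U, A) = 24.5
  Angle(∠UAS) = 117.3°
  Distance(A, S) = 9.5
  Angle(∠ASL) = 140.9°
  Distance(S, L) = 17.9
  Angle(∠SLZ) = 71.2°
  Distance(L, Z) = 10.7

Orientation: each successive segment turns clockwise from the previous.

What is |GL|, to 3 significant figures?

8.32

G is at the origin; GM runs at 158.2° with length 21.6, so M = (-20.1, 8.02). ∠GMU = 148.9° gives MU at 127° from the x-axis; with |MU| = 10.9, U = (-26.6, 16.7). ∠MUA = 55.0° gives UA at 2.10° from the x-axis; with |UA| = 24.5, A = (-2.15, 17.6). ∠UAS = 117.3° gives AS at -60.6° from the x-axis; with |AS| = 9.5, S = (2.52, 9.34). ∠ASL = 140.9° gives SL at -99.7° from the x-axis; with |SL| = 17.9, L = (-0.499, -8.31). Then |GL| = |L − G| = 8.32.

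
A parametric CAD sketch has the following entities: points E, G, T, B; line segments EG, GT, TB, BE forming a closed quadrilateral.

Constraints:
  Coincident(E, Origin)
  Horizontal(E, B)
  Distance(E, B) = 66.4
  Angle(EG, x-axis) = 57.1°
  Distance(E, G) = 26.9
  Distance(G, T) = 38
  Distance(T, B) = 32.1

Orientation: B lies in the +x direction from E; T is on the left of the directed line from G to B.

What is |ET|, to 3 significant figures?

59.5

Checks: |GT| = 38.00 ✓; |TB| = 32.10 ✓.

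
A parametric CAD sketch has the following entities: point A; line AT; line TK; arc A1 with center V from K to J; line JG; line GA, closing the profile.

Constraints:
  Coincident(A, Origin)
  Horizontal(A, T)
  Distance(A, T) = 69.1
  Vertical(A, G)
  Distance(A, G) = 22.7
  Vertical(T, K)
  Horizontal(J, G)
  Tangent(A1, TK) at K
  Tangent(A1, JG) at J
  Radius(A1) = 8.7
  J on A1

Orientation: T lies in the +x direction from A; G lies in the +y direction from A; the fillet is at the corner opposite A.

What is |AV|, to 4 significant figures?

62.00

A is at the origin; A and T share the same y with |AT| = 69.1 and T on the +x side, so T = (69.10, 0.000). A and G share the same x with |AG| = 22.7 and G on the +y side, so G = (0.000, 22.70). The virtual corner opposite A is at (69.10, 22.70). The tangent condition forces VK to be normal to TK and A1 meets JG tangentially, so VJ is at right angles to JG, with radius 8.7, so the center V sits 8.7 in from both sides at V = (60.40, 14.00). Then |AV| = |V − A| = 62.00.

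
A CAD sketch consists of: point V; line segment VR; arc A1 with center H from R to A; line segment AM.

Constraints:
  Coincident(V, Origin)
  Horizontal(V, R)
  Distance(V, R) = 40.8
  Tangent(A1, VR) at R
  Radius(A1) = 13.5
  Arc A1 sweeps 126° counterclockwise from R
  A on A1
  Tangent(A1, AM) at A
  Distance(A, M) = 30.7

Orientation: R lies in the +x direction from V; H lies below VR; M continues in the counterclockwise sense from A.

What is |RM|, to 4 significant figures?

46.82

V is at the origin; V and R share the same y with |VR| = 40.8 and R on the +x side, so R = (40.80, 0.000). Tangency of A1 to VR means the radius HR is perpendicular to VR, so H = R + (0, -13.5) = (40.80, -13.50). On A1, R sits at bearing 90° from H; a 126° counterclockwise sweep puts A at bearing 216°, so A = H + 13.5·(cos 216°, sin 216°) = (29.88, -21.44). Since A1 is tangent to AM there, HA ⟂ AM, so AM runs along (−sin 216°, cos 216°); with |AM| = 30.7, M = (47.92, -46.27). Then |RM| = |M − R| = 46.82.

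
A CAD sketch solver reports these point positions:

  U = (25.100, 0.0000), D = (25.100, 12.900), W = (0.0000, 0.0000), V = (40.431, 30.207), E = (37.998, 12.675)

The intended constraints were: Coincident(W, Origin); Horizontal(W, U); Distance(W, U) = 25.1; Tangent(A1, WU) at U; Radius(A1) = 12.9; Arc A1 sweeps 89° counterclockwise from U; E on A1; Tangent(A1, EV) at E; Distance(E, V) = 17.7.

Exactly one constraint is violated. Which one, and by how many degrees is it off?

Tangent(A1, EV) at E — off by 6.90°.

W = (0.00, 0.00) ✓; W.y = 0.00, U.y = 0.00 ✓; |WU| = 25.10 ✓; ∠(DU, UW) = 90.00° ✓; |DU| = 12.90 ✓; bearing(D→E) − bearing(D→U) = 89.00° ✓; |DE| = 12.90 ✓; ∠(DE, EV) = 96.90° ✗; |EV| = 17.70 ✓.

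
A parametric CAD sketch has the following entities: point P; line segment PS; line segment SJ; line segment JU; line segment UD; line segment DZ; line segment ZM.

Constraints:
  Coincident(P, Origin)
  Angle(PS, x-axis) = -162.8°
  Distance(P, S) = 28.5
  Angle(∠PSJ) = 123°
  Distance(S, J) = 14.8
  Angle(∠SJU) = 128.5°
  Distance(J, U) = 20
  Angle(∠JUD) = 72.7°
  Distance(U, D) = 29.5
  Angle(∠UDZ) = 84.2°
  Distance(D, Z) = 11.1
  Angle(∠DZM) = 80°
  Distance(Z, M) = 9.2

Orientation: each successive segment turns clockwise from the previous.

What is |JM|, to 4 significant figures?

17.20

P is at the origin; PS runs at -162.8° with length 28.5, so S = (-27.23, -8.428). ∠PSJ = 123.0° gives SJ at 140.2° from the x-axis; with |SJ| = 14.8, J = (-38.60, 1.046). ∠SJU = 128.5° gives JU at 88.70° from the x-axis; with |JU| = 20.0, U = (-38.14, 21.04). ∠JUD = 72.7° gives UD at -18.60° from the x-axis; with |UD| = 29.5, D = (-10.18, 11.63). ∠UDZ = 84.2° gives DZ at -114.4° from the x-axis; with |DZ| = 11.1, Z = (-14.77, 1.523). ∠DZM = 80.0° gives ZM at 145.6° from the x-axis; with |ZM| = 9.2, M = (-22.36, 6.721). Then |JM| = |M − J| = 17.20.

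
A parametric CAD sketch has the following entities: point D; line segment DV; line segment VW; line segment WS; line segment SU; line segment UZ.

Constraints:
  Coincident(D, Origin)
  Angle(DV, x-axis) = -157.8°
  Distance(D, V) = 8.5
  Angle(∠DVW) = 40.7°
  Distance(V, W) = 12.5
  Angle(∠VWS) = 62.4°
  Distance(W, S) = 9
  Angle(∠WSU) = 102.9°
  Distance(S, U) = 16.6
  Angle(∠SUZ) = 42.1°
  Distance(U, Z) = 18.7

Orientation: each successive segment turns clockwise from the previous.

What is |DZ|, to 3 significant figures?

10.7

D is at the origin; DV runs at -157.8° with length 8.5, so V = (-7.87, -3.21). ∠DVW = 40.7° gives VW at 62.9° from the x-axis; with |VW| = 12.5, W = (-2.18, 7.92). ∠VWS = 62.4° gives WS at -54.7° from the x-axis; with |WS| = 9.0, S = (3.03, 0.571). ∠WSU = 102.9° gives SU at -132° from the x-axis; with |SU| = 16.6, U = (-8.04, -11.8). ∠SUZ = 42.1° gives UZ at 90.3° from the x-axis; with |UZ| = 18.7, Z = (-8.14, 6.90). Then |DZ| = |Z − D| = 10.7.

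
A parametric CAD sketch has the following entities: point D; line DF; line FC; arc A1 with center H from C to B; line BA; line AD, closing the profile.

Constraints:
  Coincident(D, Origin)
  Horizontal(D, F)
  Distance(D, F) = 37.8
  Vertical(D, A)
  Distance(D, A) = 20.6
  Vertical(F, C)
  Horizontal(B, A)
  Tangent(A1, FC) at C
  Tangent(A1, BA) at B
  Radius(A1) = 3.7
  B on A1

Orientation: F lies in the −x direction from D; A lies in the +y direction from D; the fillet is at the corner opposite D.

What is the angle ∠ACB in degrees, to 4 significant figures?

39.41°

D is at the origin; DF is horizontal with |DF| = 37.8 and F on the −x side, so F = (-37.80, 0.000). D and A share the same x with |DA| = 20.6 and A on the +y side, so A = (0.000, 20.60). The virtual corner opposite D is at (-37.80, 20.60). Tangency of A1 to FC means the radius HC is perpendicular to FC and tangency of A1 to BA means the radius HB is perpendicular to BA, with radius 3.7, so the center H sits 3.7 in from both sides at H = (-34.10, 16.90). That places the tangent points at C = (-37.80, 16.90) on FC and B = (-34.10, 20.60) on BA. Then cos ∠ACB = CA·CB / (|CA||CB|), giving 39.41°.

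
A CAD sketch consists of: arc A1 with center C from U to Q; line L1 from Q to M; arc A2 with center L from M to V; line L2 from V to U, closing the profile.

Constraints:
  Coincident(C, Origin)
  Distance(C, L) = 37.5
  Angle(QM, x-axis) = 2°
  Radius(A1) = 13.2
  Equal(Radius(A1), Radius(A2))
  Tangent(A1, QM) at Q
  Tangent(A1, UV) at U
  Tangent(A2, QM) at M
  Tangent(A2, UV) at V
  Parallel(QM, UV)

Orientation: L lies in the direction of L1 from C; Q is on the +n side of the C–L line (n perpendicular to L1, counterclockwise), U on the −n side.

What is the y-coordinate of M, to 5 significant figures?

14.501

The slot axis is L1's direction at 2.0°, so u = (cos 2.0°, sin 2.0°) = (0.99939, 0.034899) and n = (−sin 2.0°, cos 2.0°) = (-0.034899, 0.99939). C is at the origin and L lies 37.5 along u from C, so L = 37.5·u = (37.477, 1.3087). Tangency of A1 to both parallel lines with radius 13.2 puts Q and U at C ± 13.2·n: Q = (-0.46067, 13.192), U = (0.46067, -13.192). Equal radii place M and V the same way about L: M = L + 13.2·n = (37.016, 14.501), V = L − 13.2·n = (37.938, -11.883). So M.y = 14.501.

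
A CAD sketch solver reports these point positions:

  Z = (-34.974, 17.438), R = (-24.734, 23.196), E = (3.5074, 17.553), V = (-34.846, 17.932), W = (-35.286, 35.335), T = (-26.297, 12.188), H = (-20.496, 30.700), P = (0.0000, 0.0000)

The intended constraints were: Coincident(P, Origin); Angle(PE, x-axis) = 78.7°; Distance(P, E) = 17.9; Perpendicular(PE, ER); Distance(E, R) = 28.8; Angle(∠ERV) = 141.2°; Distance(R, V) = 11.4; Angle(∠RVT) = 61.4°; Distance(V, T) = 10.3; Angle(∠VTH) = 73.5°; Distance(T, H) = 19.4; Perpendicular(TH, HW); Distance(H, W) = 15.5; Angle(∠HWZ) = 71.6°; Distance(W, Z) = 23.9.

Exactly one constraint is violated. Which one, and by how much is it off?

Distance(W, Z) = 23.9 — off by 6.00.

P = (0.00, 0.00) ✓; PE at 78.70° ✓; |PE| = 17.90 ✓; ∠(PE, ER) = 90.00° ✓; |ER| = 28.80 ✓; ∠ERV = 141.2° ✓; |RV| = 11.40 ✓; ∠RVT = 61.40° ✓; |VT| = 10.30 ✓; ∠VTH = 73.50° ✓; |TH| = 19.40 ✓; ∠(TH, HW) = 90.00° ✓; |HW| = 15.50 ✓; ∠HWZ = 71.60° ✓; |WZ| = 17.90 ✗.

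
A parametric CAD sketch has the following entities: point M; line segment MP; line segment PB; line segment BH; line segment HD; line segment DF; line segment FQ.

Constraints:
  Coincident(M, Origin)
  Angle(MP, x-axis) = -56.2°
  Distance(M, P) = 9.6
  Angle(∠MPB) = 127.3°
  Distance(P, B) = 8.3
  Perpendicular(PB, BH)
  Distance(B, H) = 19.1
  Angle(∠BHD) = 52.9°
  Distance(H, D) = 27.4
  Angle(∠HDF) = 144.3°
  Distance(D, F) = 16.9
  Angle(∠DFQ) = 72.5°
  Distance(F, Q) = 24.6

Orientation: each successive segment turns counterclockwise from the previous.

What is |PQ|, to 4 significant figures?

14.74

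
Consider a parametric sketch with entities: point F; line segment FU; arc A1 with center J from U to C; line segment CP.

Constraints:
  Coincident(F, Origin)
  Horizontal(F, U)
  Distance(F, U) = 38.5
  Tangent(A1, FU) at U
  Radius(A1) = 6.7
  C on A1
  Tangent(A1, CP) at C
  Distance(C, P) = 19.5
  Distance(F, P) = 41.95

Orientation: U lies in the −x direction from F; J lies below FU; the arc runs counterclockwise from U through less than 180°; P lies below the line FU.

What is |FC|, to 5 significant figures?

45.204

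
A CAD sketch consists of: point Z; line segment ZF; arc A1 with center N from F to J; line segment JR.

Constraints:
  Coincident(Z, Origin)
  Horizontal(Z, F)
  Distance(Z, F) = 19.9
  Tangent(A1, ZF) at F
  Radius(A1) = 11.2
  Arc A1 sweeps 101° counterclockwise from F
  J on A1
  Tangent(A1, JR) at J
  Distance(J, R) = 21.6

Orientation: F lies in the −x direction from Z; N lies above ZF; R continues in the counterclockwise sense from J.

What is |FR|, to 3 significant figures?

35.2

Z is at the origin; Z and F share the same y with |ZF| = 19.9 and F on the −x side, so F = (-19.9, 0.00). Since A1 is tangent to ZF there, NF ⟂ ZF, so N = F + (0, 11.2) = (-19.9, 11.2). On A1, F sits at bearing -90° from N; a 101° counterclockwise sweep puts J at bearing 11°, so J = N + 11.2·(cos 11°, sin 11°) = (-8.91, 13.3). A1 meets JR tangentially, so NJ is at right angles to JR, so JR runs along (−sin 11°, cos 11°); with |JR| = 21.6, R = (-13.0, 34.5). Then |FR| = |R − F| = 35.2.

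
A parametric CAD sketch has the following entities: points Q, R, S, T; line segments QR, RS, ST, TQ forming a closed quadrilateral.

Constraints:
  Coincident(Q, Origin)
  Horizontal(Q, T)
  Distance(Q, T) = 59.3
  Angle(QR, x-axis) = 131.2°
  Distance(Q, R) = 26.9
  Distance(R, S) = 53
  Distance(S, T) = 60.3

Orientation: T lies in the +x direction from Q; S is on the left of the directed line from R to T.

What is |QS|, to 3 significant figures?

56.6

Q is at the origin; Q and T share the same y with |QT| = 59.3 and T in +x, so T = (59.3, 0). QR runs at 131.2° with |QR| = 26.9, so R = (-17.7, 20.2). S is determined by |RS| = 53.0 and |ST| = 60.3 together: it lies at the intersection of circle(R, 53.0) and circle(T, 60.3). With |RT| = 79.6, the foot of the radical line on RT is 34.6 from R and the perpendicular offset is √(53.0² − 34.6²) = 40.1. Taking the left-of-RT solution: S = (26.0, 50.2).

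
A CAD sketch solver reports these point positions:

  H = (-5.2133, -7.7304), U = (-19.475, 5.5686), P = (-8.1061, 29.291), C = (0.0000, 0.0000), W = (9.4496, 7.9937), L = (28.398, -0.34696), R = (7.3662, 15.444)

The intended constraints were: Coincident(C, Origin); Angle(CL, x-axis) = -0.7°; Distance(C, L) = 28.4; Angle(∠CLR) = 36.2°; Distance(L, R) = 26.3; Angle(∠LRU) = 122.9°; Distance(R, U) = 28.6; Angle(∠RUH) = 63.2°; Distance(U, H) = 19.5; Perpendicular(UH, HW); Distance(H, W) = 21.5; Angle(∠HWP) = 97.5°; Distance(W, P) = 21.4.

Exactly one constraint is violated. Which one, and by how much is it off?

Distance(W, P) = 21.4 — off by 6.20.

C = (0.00, 0.00) ✓; CL at -0.7000° ✓; |CL| = 28.40 ✓; ∠CLR = 36.20° ✓; |LR| = 26.30 ✓; ∠LRU = 122.9° ✓; |RU| = 28.60 ✓; ∠RUH = 63.20° ✓; |UH| = 19.50 ✓; ∠(UH, HW) = 90.00° ✓; |HW| = 21.50 ✓; ∠HWP = 97.50° ✓; |WP| = 27.60 ✗.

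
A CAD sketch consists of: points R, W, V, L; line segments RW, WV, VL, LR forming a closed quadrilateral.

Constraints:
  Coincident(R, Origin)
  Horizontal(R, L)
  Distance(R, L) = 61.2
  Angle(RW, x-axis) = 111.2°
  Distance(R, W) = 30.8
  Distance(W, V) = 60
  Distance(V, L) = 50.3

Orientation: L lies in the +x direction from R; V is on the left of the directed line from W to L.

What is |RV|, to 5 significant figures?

66.193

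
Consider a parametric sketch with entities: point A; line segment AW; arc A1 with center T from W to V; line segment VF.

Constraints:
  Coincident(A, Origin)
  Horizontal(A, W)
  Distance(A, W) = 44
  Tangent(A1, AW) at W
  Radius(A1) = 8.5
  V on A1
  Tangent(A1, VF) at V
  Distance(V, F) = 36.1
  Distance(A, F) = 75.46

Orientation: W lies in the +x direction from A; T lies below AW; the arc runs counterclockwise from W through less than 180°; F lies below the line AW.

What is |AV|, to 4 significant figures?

40.85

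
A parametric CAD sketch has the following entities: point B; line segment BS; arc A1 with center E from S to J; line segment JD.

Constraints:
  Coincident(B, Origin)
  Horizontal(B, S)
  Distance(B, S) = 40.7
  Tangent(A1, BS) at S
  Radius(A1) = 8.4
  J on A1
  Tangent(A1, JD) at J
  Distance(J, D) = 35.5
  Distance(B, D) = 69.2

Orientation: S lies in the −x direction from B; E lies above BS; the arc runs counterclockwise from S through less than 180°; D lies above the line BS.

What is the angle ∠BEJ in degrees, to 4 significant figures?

48.12°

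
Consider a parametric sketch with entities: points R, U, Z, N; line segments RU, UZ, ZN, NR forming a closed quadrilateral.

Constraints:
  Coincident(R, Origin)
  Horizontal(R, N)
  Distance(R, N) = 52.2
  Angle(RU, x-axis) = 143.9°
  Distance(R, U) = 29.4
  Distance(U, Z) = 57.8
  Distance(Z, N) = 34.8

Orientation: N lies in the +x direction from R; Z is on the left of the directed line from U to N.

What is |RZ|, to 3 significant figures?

43.8

Checks: |UZ| = 57.80 ✓; |ZN| = 34.80 ✓.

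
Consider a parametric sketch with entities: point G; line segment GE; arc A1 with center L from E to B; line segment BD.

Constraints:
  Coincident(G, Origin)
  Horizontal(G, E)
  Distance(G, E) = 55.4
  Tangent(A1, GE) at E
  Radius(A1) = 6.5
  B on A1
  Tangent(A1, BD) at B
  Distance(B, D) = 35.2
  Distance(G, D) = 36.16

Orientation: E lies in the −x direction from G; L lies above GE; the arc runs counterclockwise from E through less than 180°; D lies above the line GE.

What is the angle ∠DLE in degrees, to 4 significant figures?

122.7°

Checks: |GE| = 55.40 ✓; |LB| = 6.500 ✓; ∠(LB, BD) = 90.00° ✓; |BD| = 35.20 ✓; |GD| = 36.16 ✓.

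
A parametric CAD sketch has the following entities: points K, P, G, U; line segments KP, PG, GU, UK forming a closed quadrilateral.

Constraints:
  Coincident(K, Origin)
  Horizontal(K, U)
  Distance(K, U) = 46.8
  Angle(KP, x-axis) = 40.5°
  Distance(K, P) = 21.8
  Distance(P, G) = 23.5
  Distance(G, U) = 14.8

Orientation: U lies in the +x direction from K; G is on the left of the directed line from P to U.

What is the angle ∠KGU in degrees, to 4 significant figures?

98.90°

K is at the origin; K and U share the same y with |KU| = 46.8 and U in +x, so U = (46.8, 0). KP runs at 40.5° with |KP| = 21.8, so P = (16.58, 14.16). G is determined by |PG| = 23.5 and |GU| = 14.8 together: it lies at the intersection of circle(P, 23.5) and circle(U, 14.8). With |PU| = 33.37, the foot of the radical line on PU is 21.68 from P and the perpendicular offset is √(23.5² − 21.68²) = 9.069. Taking the left-of-PU solution: G = (40.06, 13.17).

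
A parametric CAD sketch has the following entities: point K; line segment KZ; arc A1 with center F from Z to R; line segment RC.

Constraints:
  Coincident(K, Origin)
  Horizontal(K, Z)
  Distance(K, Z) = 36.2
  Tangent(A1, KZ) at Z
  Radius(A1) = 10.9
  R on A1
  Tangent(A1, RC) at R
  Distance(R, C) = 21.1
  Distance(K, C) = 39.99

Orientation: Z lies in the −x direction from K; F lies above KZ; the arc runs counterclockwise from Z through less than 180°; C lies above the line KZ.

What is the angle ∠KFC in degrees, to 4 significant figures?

77.32°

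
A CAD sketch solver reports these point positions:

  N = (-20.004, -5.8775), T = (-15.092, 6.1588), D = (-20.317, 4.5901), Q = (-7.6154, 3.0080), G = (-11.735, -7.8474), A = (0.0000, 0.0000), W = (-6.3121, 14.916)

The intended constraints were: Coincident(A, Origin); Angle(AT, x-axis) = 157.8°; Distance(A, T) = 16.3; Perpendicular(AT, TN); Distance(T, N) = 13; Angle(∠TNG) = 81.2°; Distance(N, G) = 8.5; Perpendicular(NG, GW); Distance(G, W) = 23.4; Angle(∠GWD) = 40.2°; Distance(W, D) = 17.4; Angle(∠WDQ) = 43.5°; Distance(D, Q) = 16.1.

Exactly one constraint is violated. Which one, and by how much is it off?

Distance(D, Q) = 16.1 — off by 3.30.

A = (0.00, 0.00) ✓; AT at 157.8° ✓; |AT| = 16.30 ✓; ∠(AT, TN) = 90.00° ✓; |TN| = 13.00 ✓; ∠TNG = 81.20° ✓; |NG| = 8.500 ✓; ∠(NG, GW) = 90.00° ✓; |GW| = 23.40 ✓; ∠GWD = 40.20° ✓; |WD| = 17.40 ✓; ∠WDQ = 43.50° ✓; |DQ| = 12.80 ✗.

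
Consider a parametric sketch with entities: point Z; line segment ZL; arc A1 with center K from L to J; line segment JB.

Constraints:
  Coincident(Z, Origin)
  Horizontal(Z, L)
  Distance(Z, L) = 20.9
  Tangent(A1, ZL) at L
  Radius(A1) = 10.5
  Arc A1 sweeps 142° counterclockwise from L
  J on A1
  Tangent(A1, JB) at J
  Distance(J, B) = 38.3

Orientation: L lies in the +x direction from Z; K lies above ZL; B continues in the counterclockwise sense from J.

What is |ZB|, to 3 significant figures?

42.4

Z is at the origin; Z and L share the same y with |ZL| = 20.9 and L on the +x side, so L = (20.9, 0.00). Since A1 is tangent to ZL there, KL ⟂ ZL, so K = L + (0, 10.5) = (20.9, 10.5). On A1, L sits at bearing -90° from K; a 142° counterclockwise sweep puts J at bearing 52°, so J = K + 10.5·(cos 52°, sin 52°) = (27.4, 18.8). Tangency of A1 to JB means the radius KJ is perpendicular to JB, so JB runs along (−sin 52°, cos 52°); with |JB| = 38.3, B = (-2.82, 42.4). Then |ZB| = |B − Z| = 42.4.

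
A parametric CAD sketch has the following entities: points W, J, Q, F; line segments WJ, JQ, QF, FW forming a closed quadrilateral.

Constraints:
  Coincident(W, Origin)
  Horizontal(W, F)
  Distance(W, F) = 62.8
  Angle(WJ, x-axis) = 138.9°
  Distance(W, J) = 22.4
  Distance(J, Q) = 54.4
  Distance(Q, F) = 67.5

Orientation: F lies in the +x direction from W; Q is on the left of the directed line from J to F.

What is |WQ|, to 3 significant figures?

57.5

W is at the origin; W and F share the same y with |WF| = 62.8 and F in +x, so F = (62.8, 0). WJ runs at 138.9° with |WJ| = 22.4, so J = (-16.9, 14.7). Q is determined by |JQ| = 54.4 and |QF| = 67.5 together: it lies at the intersection of circle(J, 54.4) and circle(F, 67.5). With |JF| = 81.0, the foot of the radical line on JF is 30.7 from J and the perpendicular offset is √(54.4² − 30.7²) = 44.9. Taking the left-of-JF solution: Q = (21.4, 53.3).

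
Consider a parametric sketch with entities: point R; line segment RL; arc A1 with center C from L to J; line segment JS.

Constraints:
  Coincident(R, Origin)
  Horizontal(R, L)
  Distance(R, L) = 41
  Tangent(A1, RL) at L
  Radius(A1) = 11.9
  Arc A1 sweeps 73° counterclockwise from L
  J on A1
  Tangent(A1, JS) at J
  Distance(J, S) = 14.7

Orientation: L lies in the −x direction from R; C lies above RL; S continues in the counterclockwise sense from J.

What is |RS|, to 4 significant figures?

33.86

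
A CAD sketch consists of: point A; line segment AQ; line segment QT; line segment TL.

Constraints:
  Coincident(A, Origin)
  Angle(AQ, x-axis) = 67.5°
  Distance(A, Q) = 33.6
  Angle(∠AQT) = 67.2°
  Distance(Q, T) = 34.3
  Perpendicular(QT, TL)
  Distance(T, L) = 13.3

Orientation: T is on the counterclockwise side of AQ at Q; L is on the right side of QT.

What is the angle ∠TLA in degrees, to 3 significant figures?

25.7°

A is at the origin; AQ runs at 67.5° with length 33.6, so Q = 33.6·(cos 67.5°, sin 67.5°) = (12.9, 31.0). ∠AQT = 67.2°, so QT runs at 67.5° + (180° − 67.2°) = 180° from the x-axis; with |QT| = 34.3, T = Q + 34.3·(cos 180°, sin 180°) = (-21.4, 30.9). The perpendicularity gives TL at right angles to QT; with |TL| = 13.3 on the right of QT, L = T + 13.3·(-0.00524, 1.00) = (-21.5, 44.2). Then cos ∠TLA = LT·LA / (|LT||LA|), giving 25.7°.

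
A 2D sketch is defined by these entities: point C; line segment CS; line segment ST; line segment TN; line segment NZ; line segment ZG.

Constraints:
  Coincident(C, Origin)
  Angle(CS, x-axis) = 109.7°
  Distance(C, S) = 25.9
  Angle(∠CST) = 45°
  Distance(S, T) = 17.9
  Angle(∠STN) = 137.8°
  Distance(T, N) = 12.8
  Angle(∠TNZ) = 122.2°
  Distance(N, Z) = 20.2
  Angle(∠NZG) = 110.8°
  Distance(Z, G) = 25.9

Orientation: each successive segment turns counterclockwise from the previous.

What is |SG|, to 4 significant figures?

33.38

∠TNZ = 122.2° gives NZ at -15.30° from the x-axis; with |NZ| = 20.2, Z = (6.825, -9.376). ∠NZG = 110.8° gives ZG at 53.90° from the x-axis; with |ZG| = 25.9, G = (22.08, 11.55). Then |SG| = |G − S| = 33.38.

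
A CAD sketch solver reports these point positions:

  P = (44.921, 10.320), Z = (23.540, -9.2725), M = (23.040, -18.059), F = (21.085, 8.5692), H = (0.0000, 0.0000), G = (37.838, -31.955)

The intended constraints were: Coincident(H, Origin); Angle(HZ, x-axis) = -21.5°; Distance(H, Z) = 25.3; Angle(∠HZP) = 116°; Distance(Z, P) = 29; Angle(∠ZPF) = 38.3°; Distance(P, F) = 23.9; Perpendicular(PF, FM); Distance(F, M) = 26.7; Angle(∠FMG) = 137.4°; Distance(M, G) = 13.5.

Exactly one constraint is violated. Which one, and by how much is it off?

Distance(M, G) = 13.5 — off by 6.80.

H = (0.00, 0.00) ✓; HZ at -21.50° ✓; |HZ| = 25.30 ✓; ∠HZP = 116.0° ✓; |ZP| = 29.00 ✓; ∠ZPF = 38.30° ✓; |PF| = 23.90 ✓; ∠(PF, FM) = 90.00° ✓; |FM| = 26.70 ✓; ∠FMG = 137.4° ✓; |MG| = 20.30 ✗.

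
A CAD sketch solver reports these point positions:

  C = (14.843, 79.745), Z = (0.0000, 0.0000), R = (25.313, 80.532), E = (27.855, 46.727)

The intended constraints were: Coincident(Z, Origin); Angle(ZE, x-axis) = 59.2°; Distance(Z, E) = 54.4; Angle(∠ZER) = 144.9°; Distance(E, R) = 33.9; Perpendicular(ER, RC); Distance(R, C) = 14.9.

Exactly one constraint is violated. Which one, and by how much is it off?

Distance(R, C) = 14.9 — off by 4.40.

Z = (0.00, 0.00) ✓; ZE at 59.20° ✓; |ZE| = 54.40 ✓; ∠ZER = 144.9° ✓; |ER| = 33.90 ✓; ∠(ER, RC) = 90.00° ✓; |RC| = 10.50 ✗.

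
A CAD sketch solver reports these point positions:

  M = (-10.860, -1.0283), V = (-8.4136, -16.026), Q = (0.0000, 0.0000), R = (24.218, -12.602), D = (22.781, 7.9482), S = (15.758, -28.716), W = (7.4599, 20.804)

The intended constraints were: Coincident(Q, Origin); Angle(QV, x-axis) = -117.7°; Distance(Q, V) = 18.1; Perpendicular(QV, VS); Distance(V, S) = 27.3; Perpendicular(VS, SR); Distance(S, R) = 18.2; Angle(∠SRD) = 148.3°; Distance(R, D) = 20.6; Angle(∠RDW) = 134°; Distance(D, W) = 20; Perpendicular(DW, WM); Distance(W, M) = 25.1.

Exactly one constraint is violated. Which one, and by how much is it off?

Distance(W, M) = 25.1 — off by 3.40.

Q = (0.00, 0.00) ✓; QV at -117.7° ✓; |QV| = 18.10 ✓; ∠(QV, VS) = 90.00° ✓; |VS| = 27.30 ✓; ∠(VS, SR) = 90.00° ✓; |SR| = 18.20 ✓; ∠SRD = 148.3° ✓; |RD| = 20.60 ✓; ∠RDW = 134.0° ✓; |DW| = 20.00 ✓; ∠(DW, WM) = 90.00° ✓; |WM| = 28.50 ✗.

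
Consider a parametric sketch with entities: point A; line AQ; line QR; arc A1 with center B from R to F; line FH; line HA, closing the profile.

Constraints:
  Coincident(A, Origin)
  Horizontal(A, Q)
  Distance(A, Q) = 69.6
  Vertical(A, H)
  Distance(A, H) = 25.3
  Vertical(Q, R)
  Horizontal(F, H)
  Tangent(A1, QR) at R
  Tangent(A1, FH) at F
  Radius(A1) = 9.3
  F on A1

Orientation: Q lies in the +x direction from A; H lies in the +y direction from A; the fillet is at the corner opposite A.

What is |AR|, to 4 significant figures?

71.42

A is at the origin; A and Q share the same y with |AQ| = 69.6 and Q on the +x side, so Q = (69.60, 0.000). A and H share the same x with |AH| = 25.3 and H on the +y side, so H = (0.000, 25.30). The virtual corner opposite A is at (69.60, 25.30). Since A1 is tangent to QR there, BR ⟂ QR and A1 meets FH tangentially, so BF is at right angles to FH, with radius 9.3, so the center B sits 9.3 in from both sides at B = (60.30, 16.00). That places the tangent points at R = (69.60, 16.00) on QR and F = (60.30, 25.30) on FH. Then |AR| = |R − A| = 71.42.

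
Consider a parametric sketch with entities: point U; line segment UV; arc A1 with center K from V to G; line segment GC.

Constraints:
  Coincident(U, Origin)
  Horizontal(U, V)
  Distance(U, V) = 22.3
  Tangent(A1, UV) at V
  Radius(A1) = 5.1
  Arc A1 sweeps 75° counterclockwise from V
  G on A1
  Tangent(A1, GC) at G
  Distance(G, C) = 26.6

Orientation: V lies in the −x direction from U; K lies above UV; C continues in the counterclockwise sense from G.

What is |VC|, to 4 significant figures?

31.75

U is at the origin; UV is horizontal with |UV| = 22.3 and V on the −x side, so V = (-22.30, 0.000). Since A1 is tangent to UV there, KV ⟂ UV, so K = V + (0, 5.1) = (-22.30, 5.100). On A1, V sits at bearing -90° from K; a 75° counterclockwise sweep puts G at bearing -15°, so G = K + 5.1·(cos -15°, sin -15°) = (-17.37, 3.780). Tangency of A1 to GC means the radius KG is perpendicular to GC, so GC runs along (−sin -15°, cos -15°); with |GC| = 26.6, C = (-10.49, 29.47). Then |VC| = |C − V| = 31.75.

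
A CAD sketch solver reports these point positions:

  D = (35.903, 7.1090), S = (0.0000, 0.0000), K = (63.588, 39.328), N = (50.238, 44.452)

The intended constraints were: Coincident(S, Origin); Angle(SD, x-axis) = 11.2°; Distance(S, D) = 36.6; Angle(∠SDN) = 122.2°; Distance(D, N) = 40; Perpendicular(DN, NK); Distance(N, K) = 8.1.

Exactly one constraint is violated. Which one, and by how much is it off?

Distance(N, K) = 8.1 — off by 6.20.

S = (0.00, 0.00) ✓; SD at 11.20° ✓; |SD| = 36.60 ✓; ∠SDN = 122.2° ✓; |DN| = 40.00 ✓; ∠(DN, NK) = 90.00° ✓; |NK| = 14.30 ✗.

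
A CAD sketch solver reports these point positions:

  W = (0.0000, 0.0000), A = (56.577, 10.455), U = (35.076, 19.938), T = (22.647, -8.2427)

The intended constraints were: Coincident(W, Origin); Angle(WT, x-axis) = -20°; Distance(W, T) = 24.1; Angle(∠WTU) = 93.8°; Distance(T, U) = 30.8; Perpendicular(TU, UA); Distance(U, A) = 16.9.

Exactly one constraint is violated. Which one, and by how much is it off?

Distance(U, A) = 16.9 — off by 6.60.

W = (0.00, 0.00) ✓; WT at -20.00° ✓; |WT| = 24.10 ✓; ∠WTU = 93.80° ✓; |TU| = 30.80 ✓; ∠(TU, UA) = 90.00° ✓; |UA| = 23.50 ✗.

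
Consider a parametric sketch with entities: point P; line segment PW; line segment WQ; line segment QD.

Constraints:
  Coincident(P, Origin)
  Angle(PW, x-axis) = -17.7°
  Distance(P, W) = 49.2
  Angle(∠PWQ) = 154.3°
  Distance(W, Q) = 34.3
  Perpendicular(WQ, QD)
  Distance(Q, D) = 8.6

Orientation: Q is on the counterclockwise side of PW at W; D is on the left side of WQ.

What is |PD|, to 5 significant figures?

79.658

P is at the origin; PW runs at -17.7° with length 49.2, so W = 49.2·(cos -17.7°, sin -17.7°) = (46.871, -14.958). ∠PWQ = 154.3°, so WQ runs at -17.7° + (180° − 154.3°) = 8.0000° from the x-axis; with |WQ| = 34.3, Q = W + 34.3·(cos 8.0000°, sin 8.0000°) = (80.837, -10.185). The perpendicularity gives QD at right angles to WQ; with |QD| = 8.6 on the left of WQ, D = Q + 8.6·(-0.13917, 0.99027) = (79.640, -1.6685). Then |PD| = |D − P| = 79.658.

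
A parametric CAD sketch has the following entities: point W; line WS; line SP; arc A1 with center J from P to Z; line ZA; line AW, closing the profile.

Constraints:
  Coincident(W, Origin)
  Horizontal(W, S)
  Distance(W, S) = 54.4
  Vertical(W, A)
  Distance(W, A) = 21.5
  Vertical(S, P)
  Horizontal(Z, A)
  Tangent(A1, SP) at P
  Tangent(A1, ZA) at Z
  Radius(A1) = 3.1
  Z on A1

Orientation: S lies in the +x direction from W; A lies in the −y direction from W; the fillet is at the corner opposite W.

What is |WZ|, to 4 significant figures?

55.62

W is at the origin; W and S share the same y with |WS| = 54.4 and S on the +x side, so S = (54.40, 0.000). W and A share the same x with |WA| = 21.5 and A on the −y side, so A = (0.000, -21.50). The virtual corner opposite W is at (54.40, -21.50). Tangency of A1 to SP means the radius JP is perpendicular to SP and since A1 is tangent to ZA there, JZ ⟂ ZA, with radius 3.1, so the center J sits 3.1 in from both sides at J = (51.30, -18.40). That places the tangent points at P = (54.40, -18.40) on SP and Z = (51.30, -21.50) on ZA. Then |WZ| = |Z − W| = 55.62.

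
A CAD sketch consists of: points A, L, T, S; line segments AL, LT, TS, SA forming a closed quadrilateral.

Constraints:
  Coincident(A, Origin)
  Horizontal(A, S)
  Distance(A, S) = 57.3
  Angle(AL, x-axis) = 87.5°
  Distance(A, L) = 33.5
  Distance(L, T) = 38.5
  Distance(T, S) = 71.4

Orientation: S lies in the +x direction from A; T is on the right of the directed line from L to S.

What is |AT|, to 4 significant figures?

14.19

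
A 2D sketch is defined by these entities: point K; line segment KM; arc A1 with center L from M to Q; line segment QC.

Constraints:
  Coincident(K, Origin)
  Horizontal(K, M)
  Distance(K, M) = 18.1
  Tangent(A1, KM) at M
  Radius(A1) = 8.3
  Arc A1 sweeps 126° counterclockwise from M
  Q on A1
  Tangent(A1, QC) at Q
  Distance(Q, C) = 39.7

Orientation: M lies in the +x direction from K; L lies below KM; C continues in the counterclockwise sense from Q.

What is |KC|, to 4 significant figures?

57.07

On A1, M sits at bearing 90° from L; a 126° counterclockwise sweep puts Q at bearing 216°, so Q = L + 8.3·(cos 216°, sin 216°) = (11.39, -13.18). Since A1 is tangent to QC there, LQ ⟂ QC, so QC runs along (−sin 216°, cos 216°); with |QC| = 39.7, C = (34.72, -45.30). Then |KC| = |C − K| = 57.07.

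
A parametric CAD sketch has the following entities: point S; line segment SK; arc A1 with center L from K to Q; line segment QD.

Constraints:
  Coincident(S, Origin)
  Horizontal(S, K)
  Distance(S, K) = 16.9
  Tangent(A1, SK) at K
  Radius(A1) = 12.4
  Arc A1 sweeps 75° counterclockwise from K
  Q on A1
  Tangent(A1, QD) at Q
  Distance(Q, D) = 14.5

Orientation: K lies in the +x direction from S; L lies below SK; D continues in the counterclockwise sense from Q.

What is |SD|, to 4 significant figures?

23.23

On A1, K sits at bearing 90° from L; a 75° counterclockwise sweep puts Q at bearing 165°, so Q = L + 12.4·(cos 165°, sin 165°) = (4.923, -9.191). Tangency of A1 to QD means the radius LQ is perpendicular to QD, so QD runs along (−sin 165°, cos 165°); with |QD| = 14.5, D = (1.170, -23.20). Then |SD| = |D − S| = 23.23.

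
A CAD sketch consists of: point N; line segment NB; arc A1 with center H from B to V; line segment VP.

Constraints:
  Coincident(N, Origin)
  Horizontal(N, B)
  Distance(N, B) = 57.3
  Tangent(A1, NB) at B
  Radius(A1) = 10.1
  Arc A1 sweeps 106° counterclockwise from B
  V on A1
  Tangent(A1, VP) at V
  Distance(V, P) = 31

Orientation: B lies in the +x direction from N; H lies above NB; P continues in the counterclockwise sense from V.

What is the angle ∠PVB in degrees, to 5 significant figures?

127.00°

N is at the origin; N and B share the same y with |NB| = 57.3 and B on the +x side, so B = (57.300, 0.0000). The tangent condition forces HB to be normal to NB, so H = B + (0, 10.1) = (57.300, 10.100). On A1, B sits at bearing -90° from H; a 106° counterclockwise sweep puts V at bearing 16°, so V = H + 10.1·(cos 16°, sin 16°) = (67.009, 12.884). Since A1 is tangent to VP there, HV ⟂ VP, so VP runs along (−sin 16°, cos 16°); with |VP| = 31.0, P = (58.464, 42.683). Then cos ∠PVB = VP·VB / (|VP||VB|), giving 127.00°.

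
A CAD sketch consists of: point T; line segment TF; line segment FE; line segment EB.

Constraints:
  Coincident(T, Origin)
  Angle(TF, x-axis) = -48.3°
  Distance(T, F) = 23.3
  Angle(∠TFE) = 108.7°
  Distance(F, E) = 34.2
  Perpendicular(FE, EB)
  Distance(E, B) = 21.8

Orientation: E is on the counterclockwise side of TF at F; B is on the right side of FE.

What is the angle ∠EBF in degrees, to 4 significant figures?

57.49°

T is at the origin; TF runs at -48.3° with length 23.3, so F = 23.3·(cos -48.3°, sin -48.3°) = (15.50, -17.40). ∠TFE = 108.7°, so FE runs at -48.3° + (180° − 108.7°) = 23.00° from the x-axis; with |FE| = 34.2, E = F + 34.2·(cos 23.00°, sin 23.00°) = (46.98, -4.034). FE is perpendicular to EB; with |EB| = 21.8 on the right of FE, B = E + 21.8·(0.3907, -0.9205) = (55.50, -24.10). Then cos ∠EBF = BE·BF / (|BE||BF|), giving 57.49°.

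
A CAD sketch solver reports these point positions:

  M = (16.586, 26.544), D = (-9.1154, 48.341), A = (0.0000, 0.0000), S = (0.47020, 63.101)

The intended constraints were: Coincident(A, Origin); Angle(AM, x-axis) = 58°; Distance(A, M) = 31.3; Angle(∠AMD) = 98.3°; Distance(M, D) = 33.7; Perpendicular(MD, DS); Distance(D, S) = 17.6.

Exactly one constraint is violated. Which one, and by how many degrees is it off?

Perpendicular(MD, DS) — off by 7.30°.

A = (0.00, 0.00) ✓; AM at 58.00° ✓; |AM| = 31.30 ✓; ∠AMD = 98.30° ✓; |MD| = 33.70 ✓; ∠(MD, DS) = 82.70° ✗; |DS| = 17.60 ✓.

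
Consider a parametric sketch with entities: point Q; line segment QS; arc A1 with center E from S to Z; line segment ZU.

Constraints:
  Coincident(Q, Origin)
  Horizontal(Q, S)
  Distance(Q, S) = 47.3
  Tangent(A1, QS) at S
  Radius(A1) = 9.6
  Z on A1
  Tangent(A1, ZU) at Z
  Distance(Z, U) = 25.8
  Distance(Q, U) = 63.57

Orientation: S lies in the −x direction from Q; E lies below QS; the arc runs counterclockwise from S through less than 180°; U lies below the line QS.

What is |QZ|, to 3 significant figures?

57.9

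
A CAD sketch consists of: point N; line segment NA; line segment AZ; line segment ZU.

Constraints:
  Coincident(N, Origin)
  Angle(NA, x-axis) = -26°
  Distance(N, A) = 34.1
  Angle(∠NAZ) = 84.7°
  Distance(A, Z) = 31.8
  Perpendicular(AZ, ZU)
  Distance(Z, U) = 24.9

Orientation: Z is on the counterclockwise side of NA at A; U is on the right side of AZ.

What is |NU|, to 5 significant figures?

65.457

N is at the origin; NA runs at -26.0° with length 34.1, so A = 34.1·(cos -26.0°, sin -26.0°) = (30.649, -14.948). ∠NAZ = 84.7°, so AZ runs at -26.0° + (180° − 84.7°) = 69.300° from the x-axis; with |AZ| = 31.8, Z = A + 31.8·(cos 69.300°, sin 69.300°) = (41.889, 14.799). AZ ⟂ ZU; with |ZU| = 24.9 on the right of AZ, U = Z + 24.9·(0.93544, -0.35347) = (65.182, 5.9971). Then |NU| = |U − N| = 65.457.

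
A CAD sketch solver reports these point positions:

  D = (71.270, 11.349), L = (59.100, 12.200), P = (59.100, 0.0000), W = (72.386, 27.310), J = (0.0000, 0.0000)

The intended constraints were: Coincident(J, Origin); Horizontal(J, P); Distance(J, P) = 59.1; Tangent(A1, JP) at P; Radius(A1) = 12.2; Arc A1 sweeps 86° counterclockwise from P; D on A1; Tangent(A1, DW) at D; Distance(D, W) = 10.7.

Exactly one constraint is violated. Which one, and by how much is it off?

Distance(D, W) = 10.7 — off by 5.30.

J = (0.00, 0.00) ✓; J.y = 0.00, P.y = 0.00 ✓; |JP| = 59.10 ✓; ∠(LP, PJ) = 90.00° ✓; |LP| = 12.20 ✓; bearing(L→D) − bearing(L→P) = 86.00° ✓; |LD| = 12.20 ✓; ∠(LD, DW) = 90.00° ✓; |DW| = 16.00 ✗.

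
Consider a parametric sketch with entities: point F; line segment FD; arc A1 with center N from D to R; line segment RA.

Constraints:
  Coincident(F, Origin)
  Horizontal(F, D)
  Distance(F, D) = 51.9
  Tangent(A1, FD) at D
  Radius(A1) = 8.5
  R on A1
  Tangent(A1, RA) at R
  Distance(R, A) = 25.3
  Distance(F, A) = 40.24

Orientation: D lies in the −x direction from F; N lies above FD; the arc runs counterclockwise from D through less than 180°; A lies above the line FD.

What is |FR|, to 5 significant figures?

44.883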